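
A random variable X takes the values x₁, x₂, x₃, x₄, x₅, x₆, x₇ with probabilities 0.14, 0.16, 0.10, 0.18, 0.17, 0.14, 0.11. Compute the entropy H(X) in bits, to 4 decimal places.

H = −Σ pᵢ log₂ pᵢ.
−0.14·log₂(0.14) = 0.3971
−0.16·log₂(0.16) = 0.4230
−0.10·log₂(0.10) = 0.3322
−0.18·log₂(0.18) = 0.4453
−0.17·log₂(0.17) = 0.4346
−0.14·log₂(0.14) = 0.3971
−0.11·log₂(0.11) = 0.3503
Sum ≈ 2.7796 → 2.7796 bits.

2.7796 bits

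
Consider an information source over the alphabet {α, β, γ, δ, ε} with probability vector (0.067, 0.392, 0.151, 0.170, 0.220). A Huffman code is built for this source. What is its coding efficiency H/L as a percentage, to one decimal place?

Entropy H = −Σ p log₂ p ≈ 2.1179 bits.
Huffman merges: 67/1000+151/1000→109/500; 17/100+109/500→97/250; 11/50+97/250→76/125; 49/125+76/125→1. L = 1107/500 ≈ 2.2140.
Efficiency = H/L = 2.1179/2.2140 = 95.7%.

95.7%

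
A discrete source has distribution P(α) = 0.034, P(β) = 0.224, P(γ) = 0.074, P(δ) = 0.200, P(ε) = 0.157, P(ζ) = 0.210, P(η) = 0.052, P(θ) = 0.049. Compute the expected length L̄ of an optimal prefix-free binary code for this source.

Repeatedly combine the two least-probable nodes; the expected code length is the sum of the merged weights.
merge 17/500 + 49/1000 → 83/1000
merge 13/250 + 37/500 → 63/500
merge 83/1000 + 63/500 → 209/1000
merge 157/1000 + 1/5 → 357/1000
merge 209/1000 + 21/100 → 419/1000
merge 28/125 + 357/1000 → 581/1000
merge 419/1000 + 581/1000 → 1
L = 83/1000 + 63/500 + 209/1000 + 357/1000 + 419/1000 + 581/1000 + 1 = 111/40 = 2.775 bits/symbol.

2.775 bits/symbol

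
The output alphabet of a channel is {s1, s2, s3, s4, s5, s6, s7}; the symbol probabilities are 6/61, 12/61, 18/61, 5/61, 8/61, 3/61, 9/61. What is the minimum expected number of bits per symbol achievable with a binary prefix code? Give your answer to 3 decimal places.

Repeatedly combine the two least-probable nodes; the expected code length is the sum of the merged weights.
merge 3/61 + 5/61 → 8/61
merge 6/61 + 8/61 → 14/61
merge 8/61 + 9/61 → 17/61
merge 12/61 + 14/61 → 26/61
merge 17/61 + 18/61 → 35/61
merge 26/61 + 35/61 → 1
L = 8/61 + 14/61 + 17/61 + 26/61 + 35/61 + 1 = 161/61 ≈ 2.639 bits/symbol.

2.639 bits/symbol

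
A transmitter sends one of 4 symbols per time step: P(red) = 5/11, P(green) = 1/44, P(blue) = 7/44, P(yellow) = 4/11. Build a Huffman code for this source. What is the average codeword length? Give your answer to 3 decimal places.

1.727 bits/symbol

Repeatedly combine the two least-probable nodes; the expected code length is the sum of the merged weights.
merge 1/44 + 7/44 → 2/11
merge 2/11 + 4/11 → 6/11
merge 5/11 + 6/11 → 1
L = 2/11 + 6/11 + 1 = 19/11 ≈ 1.727 bits/symbol.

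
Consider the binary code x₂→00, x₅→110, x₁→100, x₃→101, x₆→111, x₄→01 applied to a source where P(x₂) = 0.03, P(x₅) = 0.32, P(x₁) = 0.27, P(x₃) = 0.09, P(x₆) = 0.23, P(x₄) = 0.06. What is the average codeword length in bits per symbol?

L̄ = Σ pᵢ·ℓᵢ = 0.03·2 + 0.32·3 + 0.27·3 + 0.09·3 + 0.23·3 + 0.06·2 = 2.91 bits/symbol.

2.91 bits/symbol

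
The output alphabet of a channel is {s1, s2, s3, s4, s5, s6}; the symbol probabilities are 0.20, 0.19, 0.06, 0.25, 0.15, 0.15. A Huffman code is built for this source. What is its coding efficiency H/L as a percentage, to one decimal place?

Entropy H = −Σ p log₂ p ≈ 2.4842 bits.
Huffman merges: 3/50+3/20→21/100; 3/20+19/100→17/50; 1/5+21/100→41/100; 1/4+17/50→59/100; 41/100+59/100→1. L = 51/20 ≈ 2.5500.
Efficiency = H/L = 2.4842/2.5500 = 97.4%.

97.4%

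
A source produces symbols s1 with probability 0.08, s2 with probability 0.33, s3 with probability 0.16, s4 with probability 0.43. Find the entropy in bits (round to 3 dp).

1.766 bits

H = −Σ pᵢ log₂ pᵢ.
−0.08·log₂(0.08) = 0.2915
−0.33·log₂(0.33) = 0.5278
−0.16·log₂(0.16) = 0.4230
−0.43·log₂(0.43) = 0.5236
Sum ≈ 1.7659 → 1.766 bits.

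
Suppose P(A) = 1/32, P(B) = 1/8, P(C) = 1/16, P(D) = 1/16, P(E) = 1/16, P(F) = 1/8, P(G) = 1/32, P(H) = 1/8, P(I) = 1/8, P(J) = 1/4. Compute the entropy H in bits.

Each probability is a power of 1/2, so log₂(1/p) is an integer.
H = Σ p·log₂(1/p) = 1/32·5 + 1/8·3 + 1/16·4 + 1/16·4 + 1/16·4 + 1/8·3 + 1/32·5 + 1/8·3 + 1/8·3 + 1/4·2 = 3.0625 bits.

3.0625 bits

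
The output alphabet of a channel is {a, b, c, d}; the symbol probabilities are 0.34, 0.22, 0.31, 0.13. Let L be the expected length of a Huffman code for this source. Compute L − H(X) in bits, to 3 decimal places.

Entropy H = −Σ p log₂ p ≈ 1.9162 bits.
Huffman merges: 13/100+11/50→7/20; 31/100+17/50→13/20; 7/20+13/20→1. L = 2 ≈ 2.0000.
L − H = 2.0000 − 1.9162 = 0.084 bits.

0.084 bits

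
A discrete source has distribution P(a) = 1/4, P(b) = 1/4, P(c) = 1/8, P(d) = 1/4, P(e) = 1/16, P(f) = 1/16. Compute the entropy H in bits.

2.375 bits

Each probability is a power of 1/2, so log₂(1/p) is an integer.
H = Σ p·log₂(1/p) = 1/4·2 + 1/4·2 + 1/8·3 + 1/4·2 + 1/16·4 + 1/16·4 = 2.375 bits.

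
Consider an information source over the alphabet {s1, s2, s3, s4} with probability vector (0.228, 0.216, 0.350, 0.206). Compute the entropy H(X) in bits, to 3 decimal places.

1.963 bits

H = −Σ pᵢ log₂ pᵢ.
−0.228·log₂(0.228) = 0.4863
−0.216·log₂(0.216) = 0.4776
−0.350·log₂(0.350) = 0.5301
−0.206·log₂(0.206) = 0.4695
Sum ≈ 1.9635 → 1.963 bits.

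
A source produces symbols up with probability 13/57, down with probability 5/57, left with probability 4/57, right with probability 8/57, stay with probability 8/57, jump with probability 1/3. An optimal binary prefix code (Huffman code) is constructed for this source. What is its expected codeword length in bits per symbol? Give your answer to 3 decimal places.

2.439 bits/symbol

Repeatedly combine the two least-probable nodes; the expected code length is the sum of the merged weights.
merge 4/57 + 5/57 → 3/19
merge 8/57 + 8/57 → 16/57
merge 3/19 + 13/57 → 22/57
merge 16/57 + 1/3 → 35/57
merge 22/57 + 35/57 → 1
L = 3/19 + 16/57 + 22/57 + 35/57 + 1 = 139/57 ≈ 2.439 bits/symbol.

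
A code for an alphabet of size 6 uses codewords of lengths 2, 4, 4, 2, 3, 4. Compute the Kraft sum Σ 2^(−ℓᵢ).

0.8125

With common denominator 2^4 = 16: Σ 2^(−ℓᵢ) = 4/16 + 1/16 + 1/16 + 4/16 + 2/16 + 1/16 = 13/16 = 0.8125.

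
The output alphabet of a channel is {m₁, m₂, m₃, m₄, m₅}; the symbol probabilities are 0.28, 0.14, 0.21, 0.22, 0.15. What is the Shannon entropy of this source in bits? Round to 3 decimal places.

H = −Σ pᵢ log₂ pᵢ.
−0.28·log₂(0.28) = 0.5142
−0.14·log₂(0.14) = 0.3971
−0.21·log₂(0.21) = 0.4728
−0.22·log₂(0.22) = 0.4806
−0.15·log₂(0.15) = 0.4105
Sum ≈ 2.2753 → 2.275 bits.

2.275 bits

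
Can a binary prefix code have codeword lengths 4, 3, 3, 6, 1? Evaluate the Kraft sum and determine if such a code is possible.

With common denominator 2^6 = 64: Σ 2^(−ℓᵢ) = 4/64 + 8/64 + 8/64 + 1/64 + 32/64 = 53/64 = 0.828125.
Kraft's inequality requires Σ ≤ 1; here Σ = 0.828125 ≤ 1, so such a prefix code exists.

0.828125; yes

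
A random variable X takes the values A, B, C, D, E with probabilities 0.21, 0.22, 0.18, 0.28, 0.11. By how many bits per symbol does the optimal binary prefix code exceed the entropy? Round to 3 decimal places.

Entropy H = −Σ p log₂ p ≈ 2.2632 bits.
Huffman merges: 11/100+9/50→29/100; 21/100+11/50→43/100; 7/25+29/100→57/100; 43/100+57/100→1. L = 229/100 ≈ 2.2900.
L − H = 2.2900 − 2.2632 = 0.027 bits.

0.027 bits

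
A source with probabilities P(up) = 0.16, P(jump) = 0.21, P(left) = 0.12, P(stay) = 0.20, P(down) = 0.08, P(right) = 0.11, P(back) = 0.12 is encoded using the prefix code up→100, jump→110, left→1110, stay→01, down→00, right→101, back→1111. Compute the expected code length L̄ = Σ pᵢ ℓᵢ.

L̄ = Σ pᵢ·ℓᵢ = 0.16·3 + 0.21·3 + 0.12·4 + 0.20·2 + 0.08·2 + 0.11·3 + 0.12·4 = 2.96 bits/symbol.

2.96 bits/symbol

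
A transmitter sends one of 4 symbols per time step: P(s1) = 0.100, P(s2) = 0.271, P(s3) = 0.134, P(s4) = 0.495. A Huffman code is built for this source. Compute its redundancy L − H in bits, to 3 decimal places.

0.006 bits

Entropy H = −Σ p log₂ p ≈ 1.7334 bits.
Huffman merges: 1/10+67/500→117/500; 117/500+271/1000→101/200; 99/200+101/200→1. L = 1739/1000 ≈ 1.7390.
L − H = 1.7390 − 1.7334 = 0.006 bits.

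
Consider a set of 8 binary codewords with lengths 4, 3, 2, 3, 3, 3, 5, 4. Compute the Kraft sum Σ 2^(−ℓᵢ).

With common denominator 2^5 = 32: Σ 2^(−ℓᵢ) = 2/32 + 4/32 + 8/32 + 4/32 + 4/32 + 4/32 + 1/32 + 2/32 = 29/32 = 0.90625.

0.90625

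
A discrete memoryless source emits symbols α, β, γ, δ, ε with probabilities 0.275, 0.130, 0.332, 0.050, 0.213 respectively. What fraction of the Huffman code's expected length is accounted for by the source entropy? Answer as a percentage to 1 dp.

Entropy H = −Σ p log₂ p ≈ 2.1143 bits.
Huffman merges: 1/20+13/100→9/50; 9/50+213/1000→393/1000; 11/40+83/250→607/1000; 393/1000+607/1000→1. L = 109/50 ≈ 2.1800.
Efficiency = H/L = 2.1143/2.1800 = 97.0%.

97.0%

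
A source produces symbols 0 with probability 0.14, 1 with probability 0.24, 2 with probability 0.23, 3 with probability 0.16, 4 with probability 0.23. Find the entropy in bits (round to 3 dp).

H = −Σ pᵢ log₂ pᵢ.
−0.14·log₂(0.14) = 0.3971
−0.24·log₂(0.24) = 0.4941
−0.23·log₂(0.23) = 0.4877
−0.16·log₂(0.16) = 0.4230
−0.23·log₂(0.23) = 0.4877
Sum ≈ 2.2896 → 2.290 bits.

2.290 bits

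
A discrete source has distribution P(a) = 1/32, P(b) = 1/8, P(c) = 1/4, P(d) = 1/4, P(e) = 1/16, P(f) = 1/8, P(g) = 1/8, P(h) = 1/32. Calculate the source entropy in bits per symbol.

Each probability is a power of 1/2, so log₂(1/p) is an integer.
H = Σ p·log₂(1/p) = 1/32·5 + 1/8·3 + 1/4·2 + 1/4·2 + 1/16·4 + 1/8·3 + 1/8·3 + 1/32·5 = 2.6875 bits.

2.6875 bits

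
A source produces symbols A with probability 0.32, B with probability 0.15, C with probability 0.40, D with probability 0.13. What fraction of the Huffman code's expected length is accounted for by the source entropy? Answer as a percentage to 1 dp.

Entropy H = −Σ p log₂ p ≈ 1.8480 bits.
Huffman merges: 13/100+3/20→7/25; 7/25+8/25→3/5; 2/5+3/5→1. L = 47/25 ≈ 1.8800.
Efficiency = H/L = 1.8480/1.8800 = 98.3%.

98.3%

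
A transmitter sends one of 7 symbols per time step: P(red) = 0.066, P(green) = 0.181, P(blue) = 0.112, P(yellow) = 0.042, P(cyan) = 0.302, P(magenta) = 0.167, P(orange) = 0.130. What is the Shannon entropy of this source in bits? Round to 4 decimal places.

2.5865 bits

H = −Σ pᵢ log₂ pᵢ.
−0.066·log₂(0.066) = 0.2588
−0.181·log₂(0.181) = 0.4463
−0.112·log₂(0.112) = 0.3537
−0.042·log₂(0.042) = 0.1921
−0.302·log₂(0.302) = 0.5217
−0.167·log₂(0.167) = 0.4312
−0.130·log₂(0.130) = 0.3826
Sum ≈ 2.5865 → 2.5865 bits.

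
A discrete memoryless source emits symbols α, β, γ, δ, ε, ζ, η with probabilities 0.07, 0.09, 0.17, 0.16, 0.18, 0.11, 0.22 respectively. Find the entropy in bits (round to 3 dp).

2.715 bits

H = −Σ pᵢ log₂ pᵢ.
−0.07·log₂(0.07) = 0.2686
−0.09·log₂(0.09) = 0.3127
−0.17·log₂(0.17) = 0.4346
−0.16·log₂(0.16) = 0.4230
−0.18·log₂(0.18) = 0.4453
−0.11·log₂(0.11) = 0.3503
−0.22·log₂(0.22) = 0.4806
Sum ≈ 2.7150 → 2.715 bits.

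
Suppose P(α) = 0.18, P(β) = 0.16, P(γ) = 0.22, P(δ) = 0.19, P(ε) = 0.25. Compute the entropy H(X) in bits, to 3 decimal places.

2.304 bits

H = −Σ pᵢ log₂ pᵢ.
−0.18·log₂(0.18) = 0.4453
−0.16·log₂(0.16) = 0.4230
−0.22·log₂(0.22) = 0.4806
−0.19·log₂(0.19) = 0.4552
−0.25·log₂(0.25) = 0.5000
Sum ≈ 2.3041 → 2.304 bits.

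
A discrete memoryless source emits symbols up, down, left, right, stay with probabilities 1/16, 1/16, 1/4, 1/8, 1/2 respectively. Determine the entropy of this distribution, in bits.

Each probability is a power of 1/2, so log₂(1/p) is an integer.
H = Σ p·log₂(1/p) = 1/16·4 + 1/16·4 + 1/4·2 + 1/8·3 + 1/2·1 = 1.875 bits.

1.875 bits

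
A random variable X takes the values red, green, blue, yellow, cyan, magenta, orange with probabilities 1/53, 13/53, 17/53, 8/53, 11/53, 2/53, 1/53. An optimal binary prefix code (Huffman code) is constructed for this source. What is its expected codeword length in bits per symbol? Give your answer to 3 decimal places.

Repeatedly combine the two least-probable nodes; the expected code length is the sum of the merged weights.
merge 1/53 + 1/53 → 2/53
merge 2/53 + 2/53 → 4/53
merge 4/53 + 8/53 → 12/53
merge 11/53 + 12/53 → 23/53
merge 13/53 + 17/53 → 30/53
merge 23/53 + 30/53 → 1
L = 2/53 + 4/53 + 12/53 + 23/53 + 30/53 + 1 = 124/53 ≈ 2.340 bits/symbol.

2.340 bits/symbol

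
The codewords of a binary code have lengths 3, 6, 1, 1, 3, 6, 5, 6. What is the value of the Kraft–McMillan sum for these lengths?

1.328125

With common denominator 2^6 = 64: Σ 2^(−ℓᵢ) = 8/64 + 1/64 + 32/64 + 32/64 + 8/64 + 1/64 + 2/64 + 1/64 = 85/64 = 1.328125.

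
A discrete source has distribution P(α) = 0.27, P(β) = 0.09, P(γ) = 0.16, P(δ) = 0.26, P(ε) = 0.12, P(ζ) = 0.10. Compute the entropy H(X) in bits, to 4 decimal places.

H = −Σ pᵢ log₂ pᵢ.
−0.27·log₂(0.27) = 0.5100
−0.09·log₂(0.09) = 0.3127
−0.16·log₂(0.16) = 0.4230
−0.26·log₂(0.26) = 0.5053
−0.12·log₂(0.12) = 0.3671
−0.10·log₂(0.10) = 0.3322
Sum ≈ 2.4502 → 2.4502 bits.

2.4502 bits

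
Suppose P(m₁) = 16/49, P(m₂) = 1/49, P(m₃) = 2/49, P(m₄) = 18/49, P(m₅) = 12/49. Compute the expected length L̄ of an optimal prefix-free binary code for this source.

2 bits/symbol

Repeatedly combine the two least-probable nodes; the expected code length is the sum of the merged weights.
merge 1/49 + 2/49 → 3/49
merge 3/49 + 12/49 → 15/49
merge 15/49 + 16/49 → 31/49
merge 18/49 + 31/49 → 1
L = 3/49 + 15/49 + 31/49 + 1 = 2 bits/symbol.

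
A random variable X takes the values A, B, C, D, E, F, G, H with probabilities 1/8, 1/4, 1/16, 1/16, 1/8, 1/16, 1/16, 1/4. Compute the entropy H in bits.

2.75 bits

Each probability is a power of 1/2, so log₂(1/p) is an integer.
H = Σ p·log₂(1/p) = 1/8·3 + 1/4·2 + 1/16·4 + 1/16·4 + 1/8·3 + 1/16·4 + 1/16·4 + 1/4·2 = 2.75 bits.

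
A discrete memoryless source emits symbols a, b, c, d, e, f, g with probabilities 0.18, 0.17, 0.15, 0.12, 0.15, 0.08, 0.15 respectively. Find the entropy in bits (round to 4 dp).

H = −Σ pᵢ log₂ pᵢ.
−0.18·log₂(0.18) = 0.4453
−0.17·log₂(0.17) = 0.4346
−0.15·log₂(0.15) = 0.4105
−0.12·log₂(0.12) = 0.3671
−0.15·log₂(0.15) = 0.4105
−0.08·log₂(0.08) = 0.2915
−0.15·log₂(0.15) = 0.4105
Sum ≈ 2.7701 → 2.7701 bits.

2.7701 bits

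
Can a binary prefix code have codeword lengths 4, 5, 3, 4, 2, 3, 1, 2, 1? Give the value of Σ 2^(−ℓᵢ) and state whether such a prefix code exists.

With common denominator 2^5 = 32: Σ 2^(−ℓᵢ) = 2/32 + 1/32 + 4/32 + 2/32 + 8/32 + 4/32 + 16/32 + 8/32 + 16/32 = 61/32 = 1.90625.
Kraft's inequality requires Σ ≤ 1; here Σ = 1.90625 > 1, so no such prefix code exists.

1.90625; no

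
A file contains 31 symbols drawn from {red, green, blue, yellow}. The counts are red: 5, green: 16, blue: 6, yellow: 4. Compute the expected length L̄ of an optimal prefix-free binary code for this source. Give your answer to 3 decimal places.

1.774 bits/symbol

Probabilities are the counts divided by 31.
Repeatedly combine the two least-probable nodes; the expected code length is the sum of the merged weights.
merge 4/31 + 5/31 → 9/31
merge 6/31 + 9/31 → 15/31
merge 15/31 + 16/31 → 1
L = 9/31 + 15/31 + 1 = 55/31 ≈ 1.774 bits/symbol.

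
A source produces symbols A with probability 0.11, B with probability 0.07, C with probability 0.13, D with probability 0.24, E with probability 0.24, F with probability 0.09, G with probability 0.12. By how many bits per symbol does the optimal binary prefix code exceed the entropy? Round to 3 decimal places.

0.011 bits

Entropy H = −Σ p log₂ p ≈ 2.6695 bits.
Huffman merges: 7/100+9/100→4/25; 11/100+3/25→23/100; 13/100+4/25→29/100; 23/100+6/25→47/100; 6/25+29/100→53/100; 47/100+53/100→1. L = 67/25 ≈ 2.6800.
L − H = 2.6800 − 2.6695 = 0.011 bits.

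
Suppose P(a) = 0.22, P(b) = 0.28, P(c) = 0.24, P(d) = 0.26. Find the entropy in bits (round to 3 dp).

H = −Σ pᵢ log₂ pᵢ.
−0.22·log₂(0.22) = 0.4806
−0.28·log₂(0.28) = 0.5142
−0.24·log₂(0.24) = 0.4941
−0.26·log₂(0.26) = 0.5053
Sum ≈ 1.9942 → 1.994 bits.

1.994 bits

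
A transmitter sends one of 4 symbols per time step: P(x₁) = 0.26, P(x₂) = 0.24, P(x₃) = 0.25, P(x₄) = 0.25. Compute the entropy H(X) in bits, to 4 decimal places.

1.9994 bits

H = −Σ pᵢ log₂ pᵢ.
−0.26·log₂(0.26) = 0.5053
−0.24·log₂(0.24) = 0.4941
−0.25·log₂(0.25) = 0.5000
−0.25·log₂(0.25) = 0.5000
Sum ≈ 1.9994 → 1.9994 bits.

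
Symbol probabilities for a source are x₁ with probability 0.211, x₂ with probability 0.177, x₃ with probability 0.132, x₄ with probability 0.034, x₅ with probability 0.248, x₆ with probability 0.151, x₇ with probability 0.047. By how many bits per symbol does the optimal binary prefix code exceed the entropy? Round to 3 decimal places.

Entropy H = −Σ p log₂ p ≈ 2.5853 bits.
Huffman merges: 17/500+47/1000→81/1000; 81/1000+33/250→213/1000; 151/1000+177/1000→41/125; 211/1000+213/1000→53/125; 31/125+41/125→72/125; 53/125+72/125→1. L = 1311/500 ≈ 2.6220.
L − H = 2.6220 − 2.5853 = 0.037 bits.

0.037 bits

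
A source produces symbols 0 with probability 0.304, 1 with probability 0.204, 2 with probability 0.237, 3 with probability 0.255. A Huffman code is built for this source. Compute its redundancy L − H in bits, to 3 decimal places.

Entropy H = −Σ p log₂ p ≈ 1.9850 bits.
Huffman merges: 51/250+237/1000→441/1000; 51/200+38/125→559/1000; 441/1000+559/1000→1. L = 2 ≈ 2.0000.
L − H = 2.0000 − 1.9850 = 0.015 bits.

0.015 bits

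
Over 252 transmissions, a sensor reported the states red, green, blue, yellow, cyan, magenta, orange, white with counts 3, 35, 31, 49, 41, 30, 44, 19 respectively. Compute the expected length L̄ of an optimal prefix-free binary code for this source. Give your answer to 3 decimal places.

2.893 bits/symbol

Probabilities are the counts divided by 252.
Repeatedly combine the two least-probable nodes; the expected code length is the sum of the merged weights.
merge 1/84 + 19/252 → 11/126
merge 11/126 + 5/42 → 13/63
merge 31/252 + 5/36 → 11/42
merge 41/252 + 11/63 → 85/252
merge 7/36 + 13/63 → 101/252
merge 11/42 + 85/252 → 151/252
merge 101/252 + 151/252 → 1
L = 11/126 + 13/63 + 11/42 + 85/252 + 101/252 + 151/252 + 1 = 81/28 ≈ 2.893 bits/symbol.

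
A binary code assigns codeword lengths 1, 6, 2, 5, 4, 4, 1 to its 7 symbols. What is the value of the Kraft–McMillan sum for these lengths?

1.421875

With common denominator 2^6 = 64: Σ 2^(−ℓᵢ) = 32/64 + 1/64 + 16/64 + 2/64 + 4/64 + 4/64 + 32/64 = 91/64 = 1.421875.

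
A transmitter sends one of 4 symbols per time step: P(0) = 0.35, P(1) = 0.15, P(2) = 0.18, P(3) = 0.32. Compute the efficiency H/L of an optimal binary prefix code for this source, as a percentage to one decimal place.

96.6%

Entropy H = −Σ p log₂ p ≈ 1.9120 bits.
Huffman merges: 3/20+9/50→33/100; 8/25+33/100→13/20; 7/20+13/20→1. L = 99/50 ≈ 1.9800.
Efficiency = H/L = 1.9120/1.9800 = 96.6%.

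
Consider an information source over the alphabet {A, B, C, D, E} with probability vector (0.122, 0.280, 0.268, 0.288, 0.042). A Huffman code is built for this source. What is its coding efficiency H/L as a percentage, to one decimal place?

97.2%

Entropy H = −Σ p log₂ p ≈ 2.1029 bits.
Huffman merges: 21/500+61/500→41/250; 41/250+67/250→54/125; 7/25+36/125→71/125; 54/125+71/125→1. L = 541/250 ≈ 2.1640.
Efficiency = H/L = 2.1029/2.1640 = 97.2%.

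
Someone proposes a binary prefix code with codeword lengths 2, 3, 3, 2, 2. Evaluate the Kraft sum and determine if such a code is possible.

With common denominator 2^3 = 8: Σ 2^(−ℓᵢ) = 2/8 + 1/8 + 1/8 + 2/8 + 2/8 = 8/8 = 1.
Kraft's inequality requires Σ ≤ 1; here Σ = 1 ≤ 1, so such a prefix code exists.

1; yes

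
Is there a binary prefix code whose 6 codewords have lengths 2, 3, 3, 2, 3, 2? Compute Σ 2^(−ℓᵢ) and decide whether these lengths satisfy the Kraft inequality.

With common denominator 2^3 = 8: Σ 2^(−ℓᵢ) = 2/8 + 1/8 + 1/8 + 2/8 + 1/8 + 2/8 = 9/8 = 1.125.
Kraft's inequality requires Σ ≤ 1; here Σ = 1.125 > 1, so no such prefix code exists.

1.125; no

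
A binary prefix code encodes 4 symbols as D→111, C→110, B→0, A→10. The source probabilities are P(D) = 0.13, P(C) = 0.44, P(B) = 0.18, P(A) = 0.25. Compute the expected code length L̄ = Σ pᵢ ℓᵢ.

L̄ = Σ pᵢ·ℓᵢ = 0.13·3 + 0.44·3 + 0.18·1 + 0.25·2 = 2.39 bits/symbol.

2.39 bits/symbol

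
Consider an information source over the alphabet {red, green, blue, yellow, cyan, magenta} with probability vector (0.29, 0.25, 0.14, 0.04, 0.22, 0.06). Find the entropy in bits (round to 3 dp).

2.325 bits

H = −Σ pᵢ log₂ pᵢ.
−0.29·log₂(0.29) = 0.5179
−0.25·log₂(0.25) = 0.5000
−0.14·log₂(0.14) = 0.3971
−0.04·log₂(0.04) = 0.1858
−0.22·log₂(0.22) = 0.4806
−0.06·log₂(0.06) = 0.2435
Sum ≈ 2.3249 → 2.325 bits.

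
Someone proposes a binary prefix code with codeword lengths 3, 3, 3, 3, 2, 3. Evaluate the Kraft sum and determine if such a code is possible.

With common denominator 2^3 = 8: Σ 2^(−ℓᵢ) = 1/8 + 1/8 + 1/8 + 1/8 + 2/8 + 1/8 = 7/8 = 0.875.
Kraft's inequality requires Σ ≤ 1; here Σ = 0.875 ≤ 1, so such a prefix code exists.

0.875; yes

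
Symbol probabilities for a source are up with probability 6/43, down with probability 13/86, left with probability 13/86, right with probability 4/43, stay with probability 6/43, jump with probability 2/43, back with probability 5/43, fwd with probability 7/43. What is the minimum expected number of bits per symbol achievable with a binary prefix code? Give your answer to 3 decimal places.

Repeatedly combine the two least-probable nodes; the expected code length is the sum of the merged weights.
merge 2/43 + 4/43 → 6/43
merge 5/43 + 6/43 → 11/43
merge 6/43 + 6/43 → 12/43
merge 13/86 + 13/86 → 13/43
merge 7/43 + 11/43 → 18/43
merge 12/43 + 13/43 → 25/43
merge 18/43 + 25/43 → 1
L = 6/43 + 11/43 + 12/43 + 13/43 + 18/43 + 25/43 + 1 = 128/43 ≈ 2.977 bits/symbol.

2.977 bits/symbol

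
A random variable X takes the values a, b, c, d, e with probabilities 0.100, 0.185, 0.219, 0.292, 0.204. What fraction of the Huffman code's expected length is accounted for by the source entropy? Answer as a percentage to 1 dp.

98.4%

Entropy H = −Σ p log₂ p ≈ 2.2488 bits.
Huffman merges: 1/10+37/200→57/200; 51/250+219/1000→423/1000; 57/200+73/250→577/1000; 423/1000+577/1000→1. L = 457/200 ≈ 2.2850.
Efficiency = H/L = 2.2488/2.2850 = 98.4%.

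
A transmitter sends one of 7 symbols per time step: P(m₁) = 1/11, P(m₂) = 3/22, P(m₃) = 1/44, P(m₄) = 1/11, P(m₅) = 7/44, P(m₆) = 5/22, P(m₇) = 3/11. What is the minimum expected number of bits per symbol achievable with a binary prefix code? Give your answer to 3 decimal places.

Repeatedly combine the two least-probable nodes; the expected code length is the sum of the merged weights.
merge 1/44 + 1/11 → 5/44
merge 1/11 + 5/44 → 9/44
merge 3/22 + 7/44 → 13/44
merge 9/44 + 5/22 → 19/44
merge 3/11 + 13/44 → 25/44
merge 19/44 + 25/44 → 1
L = 5/44 + 9/44 + 13/44 + 19/44 + 25/44 + 1 = 115/44 ≈ 2.614 bits/symbol.

2.614 bits/symbol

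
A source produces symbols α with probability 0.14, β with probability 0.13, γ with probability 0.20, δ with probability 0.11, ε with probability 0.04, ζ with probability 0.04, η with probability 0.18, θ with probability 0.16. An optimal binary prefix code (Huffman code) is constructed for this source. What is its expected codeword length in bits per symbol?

2.88 bits/symbol

Repeatedly combine the two least-probable nodes; the expected code length is the sum of the merged weights.
merge 1/25 + 1/25 → 2/25
merge 2/25 + 11/100 → 19/100
merge 13/100 + 7/50 → 27/100
merge 4/25 + 9/50 → 17/50
merge 19/100 + 1/5 → 39/100
merge 27/100 + 17/50 → 61/100
merge 39/100 + 61/100 → 1
L = 2/25 + 19/100 + 27/100 + 17/50 + 39/100 + 61/100 + 1 = 72/25 = 2.88 bits/symbol.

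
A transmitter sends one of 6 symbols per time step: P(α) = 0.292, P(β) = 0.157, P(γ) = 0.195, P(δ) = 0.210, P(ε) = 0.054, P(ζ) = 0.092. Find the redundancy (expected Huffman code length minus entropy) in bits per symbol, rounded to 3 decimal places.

0.034 bits

Entropy H = −Σ p log₂ p ≈ 2.4147 bits.
Huffman merges: 27/500+23/250→73/500; 73/500+157/1000→303/1000; 39/200+21/100→81/200; 73/250+303/1000→119/200; 81/200+119/200→1. L = 2449/1000 ≈ 2.4490.
L − H = 2.4490 − 2.4147 = 0.034 bits.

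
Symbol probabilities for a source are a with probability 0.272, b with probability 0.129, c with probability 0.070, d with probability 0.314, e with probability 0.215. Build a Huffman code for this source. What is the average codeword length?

2.199 bits/symbol

Repeatedly combine the two least-probable nodes; the expected code length is the sum of the merged weights.
merge 7/100 + 129/1000 → 199/1000
merge 199/1000 + 43/200 → 207/500
merge 34/125 + 157/500 → 293/500
merge 207/500 + 293/500 → 1
L = 199/1000 + 207/500 + 293/500 + 1 = 2199/1000 = 2.199 bits/symbol.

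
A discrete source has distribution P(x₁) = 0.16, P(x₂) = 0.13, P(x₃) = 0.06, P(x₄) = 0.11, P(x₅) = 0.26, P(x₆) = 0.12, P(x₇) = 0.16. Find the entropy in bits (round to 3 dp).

2.695 bits

H = −Σ pᵢ log₂ pᵢ.
−0.16·log₂(0.16) = 0.4230
−0.13·log₂(0.13) = 0.3826
−0.06·log₂(0.06) = 0.2435
−0.11·log₂(0.11) = 0.3503
−0.26·log₂(0.26) = 0.5053
−0.12·log₂(0.12) = 0.3671
−0.16·log₂(0.16) = 0.4230
Sum ≈ 2.6949 → 2.695 bits.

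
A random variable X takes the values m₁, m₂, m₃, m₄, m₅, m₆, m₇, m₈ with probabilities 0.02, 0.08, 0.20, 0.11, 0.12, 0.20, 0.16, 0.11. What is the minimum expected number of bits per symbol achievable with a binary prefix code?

2.9 bits/symbol

Repeatedly combine the two least-probable nodes; the expected code length is the sum of the merged weights.
merge 1/50 + 2/25 → 1/10
merge 1/10 + 11/100 → 21/100
merge 11/100 + 3/25 → 23/100
merge 4/25 + 1/5 → 9/25
merge 1/5 + 21/100 → 41/100
merge 23/100 + 9/25 → 59/100
merge 41/100 + 59/100 → 1
L = 1/10 + 21/100 + 23/100 + 9/25 + 41/100 + 59/100 + 1 = 29/10 = 2.9 bits/symbol.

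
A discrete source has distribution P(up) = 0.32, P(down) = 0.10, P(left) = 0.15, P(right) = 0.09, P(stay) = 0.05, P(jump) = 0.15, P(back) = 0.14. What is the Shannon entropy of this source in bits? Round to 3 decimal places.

2.605 bits

H = −Σ pᵢ log₂ pᵢ.
−0.32·log₂(0.32) = 0.5260
−0.10·log₂(0.10) = 0.3322
−0.15·log₂(0.15) = 0.4105
−0.09·log₂(0.09) = 0.3127
−0.05·log₂(0.05) = 0.2161
−0.15·log₂(0.15) = 0.4105
−0.14·log₂(0.14) = 0.3971
Sum ≈ 2.6052 → 2.605 bits.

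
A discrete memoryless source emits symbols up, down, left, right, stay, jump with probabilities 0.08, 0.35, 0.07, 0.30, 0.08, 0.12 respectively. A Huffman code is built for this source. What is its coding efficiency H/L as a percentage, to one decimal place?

96.6%

Entropy H = −Σ p log₂ p ≈ 2.2698 bits.
Huffman merges: 7/100+2/25→3/20; 2/25+3/25→1/5; 3/20+1/5→7/20; 3/10+7/20→13/20; 7/20+13/20→1. L = 47/20 ≈ 2.3500.
Efficiency = H/L = 2.2698/2.3500 = 96.6%.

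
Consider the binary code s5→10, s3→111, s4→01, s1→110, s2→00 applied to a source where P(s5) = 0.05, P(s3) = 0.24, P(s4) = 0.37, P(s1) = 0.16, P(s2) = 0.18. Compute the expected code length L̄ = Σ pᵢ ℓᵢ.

2.4 bits/symbol

L̄ = Σ pᵢ·ℓᵢ = 0.05·2 + 0.24·3 + 0.37·2 + 0.16·3 + 0.18·2 = 2.4 bits/symbol.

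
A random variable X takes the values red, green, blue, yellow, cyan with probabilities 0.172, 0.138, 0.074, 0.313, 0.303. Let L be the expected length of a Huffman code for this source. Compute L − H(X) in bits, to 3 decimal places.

0.056 bits

Entropy H = −Σ p log₂ p ≈ 2.1555 bits.
Huffman merges: 37/500+69/500→53/250; 43/250+53/250→48/125; 303/1000+313/1000→77/125; 48/125+77/125→1. L = 553/250 ≈ 2.2120.
L − H = 2.2120 − 2.1555 = 0.056 bits.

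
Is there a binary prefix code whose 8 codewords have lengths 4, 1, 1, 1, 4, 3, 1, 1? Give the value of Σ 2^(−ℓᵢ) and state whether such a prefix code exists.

2.75; no

With common denominator 2^4 = 16: Σ 2^(−ℓᵢ) = 1/16 + 8/16 + 8/16 + 8/16 + 1/16 + 2/16 + 8/16 + 8/16 = 44/16 = 2.75.
Kraft's inequality requires Σ ≤ 1; here Σ = 2.75 > 1, so no such prefix code exists.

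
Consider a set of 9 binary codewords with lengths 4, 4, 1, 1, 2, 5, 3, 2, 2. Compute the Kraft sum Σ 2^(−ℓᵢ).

With common denominator 2^5 = 32: Σ 2^(−ℓᵢ) = 2/32 + 2/32 + 16/32 + 16/32 + 8/32 + 1/32 + 4/32 + 8/32 + 8/32 = 65/32 = 2.03125.

2.03125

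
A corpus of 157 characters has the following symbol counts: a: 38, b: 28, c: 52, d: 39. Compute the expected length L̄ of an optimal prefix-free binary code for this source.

Probabilities are the counts divided by 157.
Repeatedly combine the two least-probable nodes; the expected code length is the sum of the merged weights.
merge 28/157 + 38/157 → 66/157
merge 39/157 + 52/157 → 91/157
merge 66/157 + 91/157 → 1
L = 66/157 + 91/157 + 1 = 2 bits/symbol.

2 bits/symbol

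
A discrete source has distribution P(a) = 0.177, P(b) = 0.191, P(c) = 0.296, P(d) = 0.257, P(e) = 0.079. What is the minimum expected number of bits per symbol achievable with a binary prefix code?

2.256 bits/symbol

Repeatedly combine the two least-probable nodes; the expected code length is the sum of the merged weights.
merge 79/1000 + 177/1000 → 32/125
merge 191/1000 + 32/125 → 447/1000
merge 257/1000 + 37/125 → 553/1000
merge 447/1000 + 553/1000 → 1
L = 32/125 + 447/1000 + 553/1000 + 1 = 282/125 = 2.256 bits/symbol.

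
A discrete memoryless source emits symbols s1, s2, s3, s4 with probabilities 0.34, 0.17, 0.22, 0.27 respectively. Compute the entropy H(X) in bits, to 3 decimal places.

1.954 bits

H = −Σ pᵢ log₂ pᵢ.
−0.34·log₂(0.34) = 0.5292
−0.17·log₂(0.17) = 0.4346
−0.22·log₂(0.22) = 0.4806
−0.27·log₂(0.27) = 0.5100
Sum ≈ 1.9544 → 1.954 bits.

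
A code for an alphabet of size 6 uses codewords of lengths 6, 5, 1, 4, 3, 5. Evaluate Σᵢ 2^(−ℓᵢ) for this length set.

0.765625

With common denominator 2^6 = 64: Σ 2^(−ℓᵢ) = 1/64 + 2/64 + 32/64 + 4/64 + 8/64 + 2/64 = 49/64 = 0.765625.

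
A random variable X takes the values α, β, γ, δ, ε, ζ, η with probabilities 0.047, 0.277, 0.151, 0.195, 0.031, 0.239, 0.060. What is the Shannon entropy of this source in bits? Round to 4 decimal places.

2.4845 bits

H = −Σ pᵢ log₂ pᵢ.
−0.047·log₂(0.047) = 0.2073
−0.277·log₂(0.277) = 0.5130
−0.151·log₂(0.151) = 0.4118
−0.195·log₂(0.195) = 0.4599
−0.031·log₂(0.031) = 0.1554
−0.239·log₂(0.239) = 0.4935
−0.060·log₂(0.060) = 0.2435
Sum ≈ 2.4845 → 2.4845 bits.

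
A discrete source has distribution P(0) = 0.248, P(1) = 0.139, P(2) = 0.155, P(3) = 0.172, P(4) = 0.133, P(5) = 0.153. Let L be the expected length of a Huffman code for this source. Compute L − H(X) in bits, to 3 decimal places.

0.030 bits

Entropy H = −Σ p log₂ p ≈ 2.5498 bits.
Huffman merges: 133/1000+139/1000→34/125; 153/1000+31/200→77/250; 43/250+31/125→21/50; 34/125+77/250→29/50; 21/50+29/50→1. L = 129/50 ≈ 2.5800.
L − H = 2.5800 − 2.5498 = 0.030 bits.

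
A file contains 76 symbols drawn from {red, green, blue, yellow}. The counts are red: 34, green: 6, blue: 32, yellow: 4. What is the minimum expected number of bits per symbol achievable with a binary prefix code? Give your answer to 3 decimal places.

1.684 bits/symbol

Probabilities are the counts divided by 76.
Repeatedly combine the two least-probable nodes; the expected code length is the sum of the merged weights.
merge 1/19 + 3/38 → 5/38
merge 5/38 + 8/19 → 21/38
merge 17/38 + 21/38 → 1
L = 5/38 + 21/38 + 1 = 32/19 ≈ 1.684 bits/symbol.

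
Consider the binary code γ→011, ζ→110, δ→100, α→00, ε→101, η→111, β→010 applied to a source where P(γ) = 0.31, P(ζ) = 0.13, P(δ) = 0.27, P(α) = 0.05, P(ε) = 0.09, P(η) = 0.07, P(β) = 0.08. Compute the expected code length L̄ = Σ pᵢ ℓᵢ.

L̄ = Σ pᵢ·ℓᵢ = 0.31·3 + 0.13·3 + 0.27·3 + 0.05·2 + 0.09·3 + 0.07·3 + 0.08·3 = 2.95 bits/symbol.

2.95 bits/symbol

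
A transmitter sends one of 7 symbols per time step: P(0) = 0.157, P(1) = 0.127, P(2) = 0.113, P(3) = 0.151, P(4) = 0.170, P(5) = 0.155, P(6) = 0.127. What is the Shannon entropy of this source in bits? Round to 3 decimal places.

2.794 bits

H = −Σ pᵢ log₂ pᵢ.
−0.157·log₂(0.157) = 0.4194
−0.127·log₂(0.127) = 0.3781
−0.113·log₂(0.113) = 0.3555
−0.151·log₂(0.151) = 0.4118
−0.170·log₂(0.170) = 0.4346
−0.155·log₂(0.155) = 0.4169
−0.127·log₂(0.127) = 0.3781
Sum ≈ 2.7943 → 2.794 bits.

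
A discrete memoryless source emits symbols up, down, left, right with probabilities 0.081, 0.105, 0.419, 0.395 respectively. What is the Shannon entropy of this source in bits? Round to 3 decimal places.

1.690 bits

H = −Σ pᵢ log₂ pᵢ.
−0.081·log₂(0.081) = 0.2937
−0.105·log₂(0.105) = 0.3414
−0.419·log₂(0.419) = 0.5258
−0.395·log₂(0.395) = 0.5293
Sum ≈ 1.6903 → 1.690 bits.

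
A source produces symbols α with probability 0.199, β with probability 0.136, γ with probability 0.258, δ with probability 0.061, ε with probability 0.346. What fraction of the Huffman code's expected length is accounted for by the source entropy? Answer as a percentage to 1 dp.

Entropy H = −Σ p log₂ p ≈ 2.1351 bits.
Huffman merges: 61/1000+17/125→197/1000; 197/1000+199/1000→99/250; 129/500+173/500→151/250; 99/250+151/250→1. L = 2197/1000 ≈ 2.1970.
Efficiency = H/L = 2.1351/2.1970 = 97.2%.

97.2%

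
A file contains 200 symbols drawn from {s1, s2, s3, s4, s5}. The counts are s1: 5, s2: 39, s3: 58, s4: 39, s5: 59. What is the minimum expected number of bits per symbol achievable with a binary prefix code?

2.22 bits/symbol

Probabilities are the counts divided by 200.
Repeatedly combine the two least-probable nodes; the expected code length is the sum of the merged weights.
merge 1/40 + 39/200 → 11/50
merge 39/200 + 11/50 → 83/200
merge 29/100 + 59/200 → 117/200
merge 83/200 + 117/200 → 1
L = 11/50 + 83/200 + 117/200 + 1 = 111/50 = 2.22 bits/symbol.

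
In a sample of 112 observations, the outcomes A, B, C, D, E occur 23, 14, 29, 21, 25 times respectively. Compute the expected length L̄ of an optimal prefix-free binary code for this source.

Probabilities are the counts divided by 112.
Repeatedly combine the two least-probable nodes; the expected code length is the sum of the merged weights.
merge 1/8 + 3/16 → 5/16
merge 23/112 + 25/112 → 3/7
merge 29/112 + 5/16 → 4/7
merge 3/7 + 4/7 → 1
L = 5/16 + 3/7 + 4/7 + 1 = 37/16 = 2.3125 bits/symbol.

2.3125 bits/symbol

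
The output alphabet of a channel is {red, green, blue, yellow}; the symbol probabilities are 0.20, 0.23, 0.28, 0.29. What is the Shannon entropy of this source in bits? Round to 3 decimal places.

1.984 bits

H = −Σ pᵢ log₂ pᵢ.
−0.20·log₂(0.20) = 0.4644
−0.23·log₂(0.23) = 0.4877
−0.28·log₂(0.28) = 0.5142
−0.29·log₂(0.29) = 0.5179
Sum ≈ 1.9842 → 1.984 bits.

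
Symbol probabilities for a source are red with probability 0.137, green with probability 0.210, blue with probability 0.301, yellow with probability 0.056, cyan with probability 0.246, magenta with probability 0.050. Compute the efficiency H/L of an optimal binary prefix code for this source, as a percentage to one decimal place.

99.4%

Entropy H = −Σ p log₂ p ≈ 2.3338 bits.
Huffman merges: 1/20+7/125→53/500; 53/500+137/1000→243/1000; 21/100+243/1000→453/1000; 123/500+301/1000→547/1000; 453/1000+547/1000→1. L = 2349/1000 ≈ 2.3490.
Efficiency = H/L = 2.3338/2.3490 = 99.4%.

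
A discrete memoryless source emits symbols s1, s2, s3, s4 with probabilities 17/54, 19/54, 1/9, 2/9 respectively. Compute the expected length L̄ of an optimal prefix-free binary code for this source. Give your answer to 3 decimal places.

1.981 bits/symbol

Repeatedly combine the two least-probable nodes; the expected code length is the sum of the merged weights.
merge 1/9 + 2/9 → 1/3
merge 17/54 + 1/3 → 35/54
merge 19/54 + 35/54 → 1
L = 1/3 + 35/54 + 1 = 107/54 ≈ 1.981 bits/symbol.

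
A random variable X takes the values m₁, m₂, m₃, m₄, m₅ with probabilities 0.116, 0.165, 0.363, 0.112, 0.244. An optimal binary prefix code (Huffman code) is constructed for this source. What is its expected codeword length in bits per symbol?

2.228 bits/symbol

Repeatedly combine the two least-probable nodes; the expected code length is the sum of the merged weights.
merge 14/125 + 29/250 → 57/250
merge 33/200 + 57/250 → 393/1000
merge 61/250 + 363/1000 → 607/1000
merge 393/1000 + 607/1000 → 1
L = 57/250 + 393/1000 + 607/1000 + 1 = 557/250 = 2.228 bits/symbol.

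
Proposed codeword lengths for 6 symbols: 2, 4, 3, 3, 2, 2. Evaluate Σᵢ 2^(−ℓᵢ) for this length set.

With common denominator 2^4 = 16: Σ 2^(−ℓᵢ) = 4/16 + 1/16 + 2/16 + 2/16 + 4/16 + 4/16 = 17/16 = 1.0625.

1.0625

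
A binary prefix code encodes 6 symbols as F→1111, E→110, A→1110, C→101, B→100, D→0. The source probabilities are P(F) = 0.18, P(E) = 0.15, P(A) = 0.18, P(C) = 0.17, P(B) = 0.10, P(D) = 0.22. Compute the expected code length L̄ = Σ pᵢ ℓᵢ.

L̄ = Σ pᵢ·ℓᵢ = 0.18·4 + 0.15·3 + 0.18·4 + 0.17·3 + 0.10·3 + 0.22·1 = 2.92 bits/symbol.

2.92 bits/symbol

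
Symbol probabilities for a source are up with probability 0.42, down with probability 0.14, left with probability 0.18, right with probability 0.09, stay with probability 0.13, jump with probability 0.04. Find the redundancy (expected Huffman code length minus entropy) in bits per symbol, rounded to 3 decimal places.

0.041 bits

Entropy H = −Σ p log₂ p ≈ 2.2491 bits.
Huffman merges: 1/25+9/100→13/100; 13/100+13/100→13/50; 7/50+9/50→8/25; 13/50+8/25→29/50; 21/50+29/50→1. L = 229/100 ≈ 2.2900.
L − H = 2.2900 − 2.2491 = 0.041 bits.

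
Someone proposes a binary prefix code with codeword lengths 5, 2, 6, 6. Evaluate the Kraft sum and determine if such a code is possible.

0.3125; yes

With common denominator 2^6 = 64: Σ 2^(−ℓᵢ) = 2/64 + 16/64 + 1/64 + 1/64 = 20/64 = 0.3125.
Kraft's inequality requires Σ ≤ 1; here Σ = 0.3125 ≤ 1, so such a prefix code exists.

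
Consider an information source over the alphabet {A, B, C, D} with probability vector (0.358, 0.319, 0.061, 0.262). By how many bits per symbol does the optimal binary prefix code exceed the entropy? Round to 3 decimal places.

0.156 bits

Entropy H = −Σ p log₂ p ≈ 1.8088 bits.
Huffman merges: 61/1000+131/500→323/1000; 319/1000+323/1000→321/500; 179/500+321/500→1. L = 393/200 ≈ 1.9650.
L − H = 1.9650 − 1.8088 = 0.156 bits.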